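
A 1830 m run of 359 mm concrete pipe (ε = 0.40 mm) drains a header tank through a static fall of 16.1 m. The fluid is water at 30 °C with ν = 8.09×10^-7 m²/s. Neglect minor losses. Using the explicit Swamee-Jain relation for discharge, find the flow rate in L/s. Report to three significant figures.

Q ≈ 176 L/s

Swamee-Jain (Type II): Q = -0.965·√(gD⁵h_f/L)·ln[ε/(3.7D) + √(3.17ν²L/(gD³h_f))]
√(gD⁵h_f/L) = √(9.81·0.359⁵·16.1/1830) = 0.02269
ε/(3.7D) = 3.01×10^-4; √(3.17ν²L/(gD³h_f)) = 2.28×10^-5
Q = -0.965·0.02269·ln(3.239×10^-4) = 0.1759 m³/s
Check: V = 1.74 m/s, Re = 7.71×10^5, f = 0.02063, h_f = 16.2 m ≈ 16.1 m ✓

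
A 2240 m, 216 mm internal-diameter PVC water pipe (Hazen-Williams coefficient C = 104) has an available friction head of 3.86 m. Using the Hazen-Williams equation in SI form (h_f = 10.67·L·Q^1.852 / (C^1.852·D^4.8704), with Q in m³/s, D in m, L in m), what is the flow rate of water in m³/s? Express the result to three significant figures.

Q ≈ 0.0166 m³/s

Rearranging: Q = [h_f·C^1.852·D^4.8704 / (10.67·L)]^(1/1.852)
Q = [3.86·104^1.852·0.216^4.8704 / (10.67·2240)]^0.540 = 0.01657 m³/s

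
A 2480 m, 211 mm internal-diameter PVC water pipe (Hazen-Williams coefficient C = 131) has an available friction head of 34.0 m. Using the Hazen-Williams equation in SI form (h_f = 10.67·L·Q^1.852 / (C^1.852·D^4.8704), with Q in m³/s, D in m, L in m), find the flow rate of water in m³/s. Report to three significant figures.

Q ≈ 0.0601 m³/s

Rearranging: Q = [h_f·C^1.852·D^4.8704 / (10.67·L)]^(1/1.852)
Q = [34.0·131^1.852·0.211^4.8704 / (10.67·2480)]^0.540 = 0.06014 m³/s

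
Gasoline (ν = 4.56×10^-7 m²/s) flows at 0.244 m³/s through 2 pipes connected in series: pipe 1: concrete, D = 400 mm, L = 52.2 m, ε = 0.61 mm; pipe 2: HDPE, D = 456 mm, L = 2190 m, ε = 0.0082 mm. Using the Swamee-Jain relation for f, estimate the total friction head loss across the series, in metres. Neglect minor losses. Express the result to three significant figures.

H ≈ 6.78 m

Pipe 1: V = 1.942 m/s, Re = 1.70×10^6, ε/D = 0.00152, f = 0.02201, h_1 = f(L/D)V²/2g = 0.5519 m
Pipe 2: V = 1.494 m/s, Re = 1.49×10^6, ε/D = 1.80×10^-5, f = 0.01140, h_2 = f(L/D)V²/2g = 6.231 m
Series → Q common, losses add: H = Σh = 6.783 m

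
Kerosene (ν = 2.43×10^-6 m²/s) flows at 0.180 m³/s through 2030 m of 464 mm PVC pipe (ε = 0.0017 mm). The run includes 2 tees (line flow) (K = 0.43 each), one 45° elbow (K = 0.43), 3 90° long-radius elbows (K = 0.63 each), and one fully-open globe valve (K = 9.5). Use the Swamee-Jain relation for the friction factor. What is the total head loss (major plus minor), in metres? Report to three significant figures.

H_L ≈ 4.65 m

V = 4Q/(πD²) = 1.065 m/s; V²/2g = 0.05776 m
Re = 2.03×10^5, ε/D = 3.66×10^-6 → f = 0.01552 (Swamee-Jain)
Major: h_f = f(L/D)·V²/2g = 0.01552·4375·0.05776 = 3.921 m
Minor: ΣK = 12.7; h_m = ΣK·V²/2g = 0.7323 m
Total H_L = 3.921 + 0.7323 = 4.653 m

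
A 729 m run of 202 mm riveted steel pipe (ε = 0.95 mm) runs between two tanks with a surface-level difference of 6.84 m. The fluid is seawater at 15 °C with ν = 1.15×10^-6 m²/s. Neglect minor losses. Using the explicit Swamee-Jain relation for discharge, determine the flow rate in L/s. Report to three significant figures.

Swamee-Jain (Type II): Q = -0.965·√(gD⁵h_f/L)·ln[ε/(3.7D) + √(3.17ν²L/(gD³h_f))]
√(gD⁵h_f/L) = √(9.81·0.202⁵·6.84/729) = 0.005564
ε/(3.7D) = 0.00127; √(3.17ν²L/(gD³h_f)) = 7.43×10^-5
Q = -0.965·0.005564·ln(0.001345) = 0.03550 m³/s
Check: V = 1.11 m/s, Re = 1.95×10^5, f = 0.03050, h_f = 6.88 m ≈ 6.84 m ✓

Q ≈ 35.5 L/s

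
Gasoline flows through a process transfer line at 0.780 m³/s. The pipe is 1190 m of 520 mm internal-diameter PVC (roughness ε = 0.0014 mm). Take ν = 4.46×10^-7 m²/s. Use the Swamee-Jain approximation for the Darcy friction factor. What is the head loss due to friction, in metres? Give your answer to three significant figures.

h_f ≈ 14.8 m

V = 4Q/(πD²) = 4·0.780/(π·0.520²) = 3.673 m/s
Re = VD/ν = 3.673·0.520/4.46×10^-7 = 4.28×10^6 → turbulent
ε/D = 0.0014/520 = 2.69×10^-6
Swamee-Jain: f = 0.009385
h_f = f(L/D)V²/(2g) = 0.009385·(1190/0.520)·3.673²/(2·9.81) = 14.77 m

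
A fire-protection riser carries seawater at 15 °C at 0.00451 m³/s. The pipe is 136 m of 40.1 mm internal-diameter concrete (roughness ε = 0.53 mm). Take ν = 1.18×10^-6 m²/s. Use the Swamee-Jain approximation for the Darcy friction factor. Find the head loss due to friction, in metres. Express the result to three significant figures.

V = 4Q/(πD²) = 4·0.00451/(π·0.0401²) = 3.571 m/s
Re = VD/ν = 3.571·0.0401/1.18×10^-6 = 1.21×10^5 → turbulent
ε/D = 0.53/40.1 = 0.0132
Swamee-Jain: f = 0.04238
h_f = f(L/D)V²/(2g) = 0.04238·(136/0.0401)·3.571²/(2·9.81) = 93.41 m

h_f ≈ 93.4 m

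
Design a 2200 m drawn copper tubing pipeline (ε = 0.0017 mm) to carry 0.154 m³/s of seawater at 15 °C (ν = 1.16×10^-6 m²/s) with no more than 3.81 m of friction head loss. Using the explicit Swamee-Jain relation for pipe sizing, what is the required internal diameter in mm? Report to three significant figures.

Swamee-Jain (Type III): D = 0.66·[ε^1.25·(LQ²/(gh_f))^4.75 + ν·Q^9.4·(L/(gh_f))^5.2]^0.04
LQ²/(gh_f) = 1.396; L/(gh_f) = 58.86
Term 1 = ε^1.25·(…)^4.75 = 2.99×10^-7; Term 2 = ν·Q^9.4·(…)^5.2 = 4.27×10^-5
D = 0.66·(2.99×10^-7 + 4.27×10^-5)^0.04 = 0.4414 m = 441 mm
Check: V = 1.01 m/s, Re = 3.83×10^5, f = 0.01379, h_f = 3.55 m ≈ 3.81 m ✓

D ≈ 441 mm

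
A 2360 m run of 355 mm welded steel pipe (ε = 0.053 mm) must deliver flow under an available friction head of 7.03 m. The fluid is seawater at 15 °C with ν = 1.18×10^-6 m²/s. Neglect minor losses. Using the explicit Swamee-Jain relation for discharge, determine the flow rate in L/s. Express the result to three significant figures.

Swamee-Jain (Type II): Q = -0.965·√(gD⁵h_f/L)·ln[ε/(3.7D) + √(3.17ν²L/(gD³h_f))]
√(gD⁵h_f/L) = √(9.81·0.355⁵·7.03/2360) = 0.01284
ε/(3.7D) = 4.04×10^-5; √(3.17ν²L/(gD³h_f)) = 5.81×10^-5
Q = -0.965·0.01284·ln(9.846×10^-5) = 0.1143 m³/s
Check: V = 1.15 m/s, Re = 3.47×10^5, f = 0.01561, h_f = 7.05 m ≈ 7.03 m ✓

Q ≈ 114 L/s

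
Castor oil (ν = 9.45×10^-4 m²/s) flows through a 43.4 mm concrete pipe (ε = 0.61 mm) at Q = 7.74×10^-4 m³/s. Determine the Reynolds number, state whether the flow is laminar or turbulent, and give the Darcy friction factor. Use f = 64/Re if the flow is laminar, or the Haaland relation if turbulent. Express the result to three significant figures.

V = 4Q/(πD²) = 0.5232 m/s
Re = VD/ν = 0.5232·0.0434/9.45×10^-4 = 24.0
Re < 2300 → laminar → f = 64/Re = 2.663

Re ≈ 24.0; laminar; f = 64/Re ≈ 2.66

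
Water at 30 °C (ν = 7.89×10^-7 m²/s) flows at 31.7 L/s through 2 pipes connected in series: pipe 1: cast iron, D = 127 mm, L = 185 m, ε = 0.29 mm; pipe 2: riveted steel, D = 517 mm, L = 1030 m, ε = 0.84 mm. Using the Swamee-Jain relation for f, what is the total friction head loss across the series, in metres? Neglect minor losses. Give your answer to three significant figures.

Pipe 1: V = 2.502 m/s, Re = 4.03×10^5, ε/D = 0.00228, f = 0.02481, h_1 = f(L/D)V²/2g = 11.53 m
Pipe 2: V = 0.1510 m/s, Re = 9.89×10^4, ε/D = 0.00162, f = 0.02432, h_2 = f(L/D)V²/2g = 0.05632 m
Series → Q common, losses add: H = Σh = 11.59 m

H ≈ 11.6 m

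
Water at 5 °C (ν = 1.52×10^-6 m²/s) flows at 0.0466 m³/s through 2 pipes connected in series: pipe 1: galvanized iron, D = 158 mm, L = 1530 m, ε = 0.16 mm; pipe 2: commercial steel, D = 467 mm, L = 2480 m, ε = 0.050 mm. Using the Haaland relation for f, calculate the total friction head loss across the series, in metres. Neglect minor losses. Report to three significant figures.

Pipe 1: V = 2.377 m/s, Re = 2.47×10^5, ε/D = 0.00101, f = 0.02075, h_1 = f(L/D)V²/2g = 57.84 m
Pipe 2: V = 0.2721 m/s, Re = 8.36×10^4, ε/D = 1.07×10^-4, f = 0.01893, h_2 = f(L/D)V²/2g = 0.3793 m
Series → Q common, losses add: H = Σh = 58.22 m

H ≈ 58.2 m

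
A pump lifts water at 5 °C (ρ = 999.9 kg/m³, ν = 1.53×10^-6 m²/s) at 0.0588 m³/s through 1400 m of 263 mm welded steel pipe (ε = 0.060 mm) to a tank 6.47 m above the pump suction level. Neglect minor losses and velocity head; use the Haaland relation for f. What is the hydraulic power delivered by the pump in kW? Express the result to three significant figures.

V = 4Q/(πD²) = 1.082 m/s; Re = 1.86×10^5; ε/D = 2.28×10^-4; f = 0.01721
h_f = f(L/D)V²/2g = 5.472 m
Total head H = z + h_f = 6.47 + 5.472 = 11.94 m
P_hyd = ρgQH = 999.9·9.81·0.0588·11.94 = 6.888 kW

P_hyd ≈ 6.89 kW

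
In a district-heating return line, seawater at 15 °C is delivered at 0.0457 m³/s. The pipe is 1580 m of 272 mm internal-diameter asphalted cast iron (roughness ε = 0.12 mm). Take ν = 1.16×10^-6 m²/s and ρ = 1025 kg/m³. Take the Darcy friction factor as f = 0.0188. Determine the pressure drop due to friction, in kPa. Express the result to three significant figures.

V = 4Q/(πD²) = 4·0.0457/(π·0.272²) = 0.7865 m/s
h_f = f(L/D)V²/(2g) = 0.01880·(1580/0.272)·0.7865²/(2·9.81) = 3.443 m
Δp = ρg·h_f = 1025·9.81·3.443 = 34.62 kPa

Δp ≈ 34.6 kPa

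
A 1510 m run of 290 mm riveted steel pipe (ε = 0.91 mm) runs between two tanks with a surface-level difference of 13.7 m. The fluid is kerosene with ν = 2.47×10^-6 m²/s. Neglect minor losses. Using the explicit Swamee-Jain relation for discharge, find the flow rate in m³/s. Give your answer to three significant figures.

Q ≈ 0.0908 m³/s

Swamee-Jain (Type II): Q = -0.965·√(gD⁵h_f/L)·ln[ε/(3.7D) + √(3.17ν²L/(gD³h_f))]
√(gD⁵h_f/L) = √(9.81·0.290⁵·13.7/1510) = 0.01351
ε/(3.7D) = 8.48×10^-4; √(3.17ν²L/(gD³h_f)) = 9.44×10^-5
Q = -0.965·0.01351·ln(9.425×10^-4) = 0.09084 m³/s
Check: V = 1.38 m/s, Re = 1.61×10^5, f = 0.02750, h_f = 13.8 m ≈ 13.7 m ✓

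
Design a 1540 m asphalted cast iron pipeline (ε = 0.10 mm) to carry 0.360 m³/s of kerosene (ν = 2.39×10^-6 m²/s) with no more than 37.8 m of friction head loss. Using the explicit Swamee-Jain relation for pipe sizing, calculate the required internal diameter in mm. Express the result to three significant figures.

D ≈ 376 mm

Swamee-Jain (Type III): D = 0.66·[ε^1.25·(LQ²/(gh_f))^4.75 + ν·Q^9.4·(L/(gh_f))^5.2]^0.04
LQ²/(gh_f) = 0.5382; L/(gh_f) = 4.153
Term 1 = ε^1.25·(…)^4.75 = 5.27×10^-7; Term 2 = ν·Q^9.4·(…)^5.2 = 2.65×10^-7
D = 0.66·(5.27×10^-7 + 2.65×10^-7)^0.04 = 0.3763 m = 376 mm
Check: V = 3.24 m/s, Re = 5.10×10^5, f = 0.01607, h_f = 35.1 m ≈ 37.8 m ✓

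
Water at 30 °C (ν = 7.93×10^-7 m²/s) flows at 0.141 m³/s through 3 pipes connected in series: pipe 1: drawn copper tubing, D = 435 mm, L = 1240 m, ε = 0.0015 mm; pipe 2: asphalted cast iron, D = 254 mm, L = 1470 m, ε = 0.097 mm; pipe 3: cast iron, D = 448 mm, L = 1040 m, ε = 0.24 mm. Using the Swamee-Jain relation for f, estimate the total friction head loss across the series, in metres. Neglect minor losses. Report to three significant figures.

H ≈ 41.1 m

Pipe 1: V = 0.9487 m/s, Re = 5.20×10^5, ε/D = 3.45×10^-6, f = 0.01305, h_1 = f(L/D)V²/2g = 1.707 m
Pipe 2: V = 2.783 m/s, Re = 8.91×10^5, ε/D = 3.82×10^-4, f = 0.01651, h_2 = f(L/D)V²/2g = 37.72 m
Pipe 3: V = 0.8945 m/s, Re = 5.05×10^5, ε/D = 5.36×10^-4, f = 0.01799, h_3 = f(L/D)V²/2g = 1.703 m
Series → Q common, losses add: H = Σh = 41.13 m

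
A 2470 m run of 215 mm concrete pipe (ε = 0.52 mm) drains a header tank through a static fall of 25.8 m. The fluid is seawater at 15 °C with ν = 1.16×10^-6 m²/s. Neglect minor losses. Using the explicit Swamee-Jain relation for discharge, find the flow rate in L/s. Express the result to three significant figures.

Swamee-Jain (Type II): Q = -0.965·√(gD⁵h_f/L)·ln[ε/(3.7D) + √(3.17ν²L/(gD³h_f))]
√(gD⁵h_f/L) = √(9.81·0.215⁵·25.8/2470) = 0.006861
ε/(3.7D) = 6.54×10^-4; √(3.17ν²L/(gD³h_f)) = 6.47×10^-5
Q = -0.965·0.006861·ln(7.184×10^-4) = 0.04793 m³/s
Check: V = 1.32 m/s, Re = 2.45×10^5, f = 0.02546, h_f = 26.0 m ≈ 25.8 m ✓

Q ≈ 47.9 L/s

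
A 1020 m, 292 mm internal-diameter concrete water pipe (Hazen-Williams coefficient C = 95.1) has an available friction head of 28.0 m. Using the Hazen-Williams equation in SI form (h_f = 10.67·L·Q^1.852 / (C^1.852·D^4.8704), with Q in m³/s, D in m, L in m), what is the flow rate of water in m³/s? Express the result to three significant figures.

Rearranging: Q = [h_f·C^1.852·D^4.8704 / (10.67·L)]^(1/1.852)
Q = [28.0·95.1^1.852·0.292^4.8704 / (10.67·1020)]^0.540 = 0.1493 m³/s

Q ≈ 0.149 m³/s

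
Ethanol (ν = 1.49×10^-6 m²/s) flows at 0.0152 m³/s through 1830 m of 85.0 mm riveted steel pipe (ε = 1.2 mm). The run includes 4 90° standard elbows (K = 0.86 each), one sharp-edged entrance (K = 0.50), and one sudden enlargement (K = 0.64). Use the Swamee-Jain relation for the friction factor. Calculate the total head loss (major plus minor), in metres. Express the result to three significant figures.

V = 4Q/(πD²) = 2.679 m/s; V²/2g = 0.3657 m
Re = 1.53×10^5, ε/D = 0.0141 → f = 0.04324 (Swamee-Jain)
Major: h_f = f(L/D)·V²/2g = 0.04324·21529·0.3657 = 340.4 m
Minor: ΣK = 4.58; h_m = ΣK·V²/2g = 1.675 m
Total H_L = 340.4 + 1.675 = 342.1 m

H_L ≈ 342 m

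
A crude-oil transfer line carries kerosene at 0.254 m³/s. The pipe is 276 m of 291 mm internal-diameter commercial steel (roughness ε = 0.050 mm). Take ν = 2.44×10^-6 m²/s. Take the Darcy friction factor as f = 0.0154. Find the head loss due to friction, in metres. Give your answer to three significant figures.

V = 4Q/(πD²) = 4·0.254/(π·0.291²) = 3.819 m/s
h_f = f(L/D)V²/(2g) = 0.01540·(276/0.291)·3.819²/(2·9.81) = 10.86 m

h_f ≈ 10.9 m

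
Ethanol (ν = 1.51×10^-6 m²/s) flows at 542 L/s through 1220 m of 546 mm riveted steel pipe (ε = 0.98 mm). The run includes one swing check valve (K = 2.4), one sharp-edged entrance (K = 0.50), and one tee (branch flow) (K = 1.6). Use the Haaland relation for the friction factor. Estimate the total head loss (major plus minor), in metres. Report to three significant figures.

H_L ≈ 15.3 m

V = 4Q/(πD²) = 2.315 m/s; V²/2g = 0.2731 m
Re = 8.37×10^5, ε/D = 0.00179 → f = 0.02302 (Haaland)
Major: h_f = f(L/D)·V²/2g = 0.02302·2234·0.2731 = 14.05 m
Minor: ΣK = 4.50; h_m = ΣK·V²/2g = 1.229 m
Total H_L = 14.05 + 1.229 = 15.27 m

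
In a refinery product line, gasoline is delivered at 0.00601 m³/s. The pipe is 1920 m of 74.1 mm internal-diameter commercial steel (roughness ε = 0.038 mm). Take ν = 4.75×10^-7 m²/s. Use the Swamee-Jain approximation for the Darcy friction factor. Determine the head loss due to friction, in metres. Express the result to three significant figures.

V = 4Q/(πD²) = 4·0.00601/(π·0.0741²) = 1.394 m/s
Re = VD/ν = 1.394·0.0741/4.75×10^-7 = 2.17×10^5 → turbulent
ε/D = 0.038/74.1 = 5.13×10^-4
Swamee-Jain: f = 0.01886
h_f = f(L/D)V²/(2g) = 0.01886·(1920/0.0741)·1.394²/(2·9.81) = 48.38 m

h_f ≈ 48.4 m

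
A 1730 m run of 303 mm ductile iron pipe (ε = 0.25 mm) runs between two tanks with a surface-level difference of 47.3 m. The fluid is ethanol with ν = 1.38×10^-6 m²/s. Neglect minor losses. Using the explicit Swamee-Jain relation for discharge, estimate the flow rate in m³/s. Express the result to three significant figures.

Swamee-Jain (Type II): Q = -0.965·√(gD⁵h_f/L)·ln[ε/(3.7D) + √(3.17ν²L/(gD³h_f))]
√(gD⁵h_f/L) = √(9.81·0.303⁵·47.3/1730) = 0.02617
ε/(3.7D) = 2.23×10^-4; √(3.17ν²L/(gD³h_f)) = 2.84×10^-5
Q = -0.965·0.02617·ln(2.514×10^-4) = 0.2093 m³/s
Check: V = 2.90 m/s, Re = 6.37×10^5, f = 0.01940, h_f = 47.6 m ≈ 47.3 m ✓

Q ≈ 0.209 m³/s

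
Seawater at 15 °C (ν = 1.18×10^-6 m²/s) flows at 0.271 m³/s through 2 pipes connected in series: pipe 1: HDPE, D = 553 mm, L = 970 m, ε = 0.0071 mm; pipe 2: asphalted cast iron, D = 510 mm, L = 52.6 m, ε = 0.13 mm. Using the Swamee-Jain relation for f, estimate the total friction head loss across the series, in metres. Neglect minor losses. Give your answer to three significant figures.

Pipe 1: V = 1.128 m/s, Re = 5.29×10^5, ε/D = 1.28×10^-5, f = 0.01317, h_1 = f(L/D)V²/2g = 1.499 m
Pipe 2: V = 1.327 m/s, Re = 5.73×10^5, ε/D = 2.55×10^-4, f = 0.01584, h_2 = f(L/D)V²/2g = 0.1466 m
Series → Q common, losses add: H = Σh = 1.646 m

H ≈ 1.65 m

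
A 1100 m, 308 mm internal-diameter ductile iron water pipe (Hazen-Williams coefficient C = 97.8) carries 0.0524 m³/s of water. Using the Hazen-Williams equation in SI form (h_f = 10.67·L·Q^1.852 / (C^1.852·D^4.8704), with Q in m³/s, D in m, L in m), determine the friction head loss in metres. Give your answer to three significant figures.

h_f = 10.67·1100·0.0524^1.852 / (97.8^1.852·0.308^4.8704) = 3.181 m

h_f ≈ 3.18 m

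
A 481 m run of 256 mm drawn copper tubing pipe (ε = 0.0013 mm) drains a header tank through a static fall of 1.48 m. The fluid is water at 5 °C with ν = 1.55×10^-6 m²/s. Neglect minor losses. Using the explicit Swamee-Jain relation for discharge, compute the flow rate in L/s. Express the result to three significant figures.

Q ≈ 50.0 L/s

Swamee-Jain (Type II): Q = -0.965·√(gD⁵h_f/L)·ln[ε/(3.7D) + √(3.17ν²L/(gD³h_f))]
√(gD⁵h_f/L) = √(9.81·0.256⁵·1.48/481) = 0.005761
ε/(3.7D) = 1.37×10^-6; √(3.17ν²L/(gD³h_f)) = 1.23×10^-4
Q = -0.965·0.005761·ln(1.240×10^-4) = 0.05001 m³/s
Check: V = 0.972 m/s, Re = 1.60×10^5, f = 0.01626, h_f = 1.47 m ≈ 1.48 m ✓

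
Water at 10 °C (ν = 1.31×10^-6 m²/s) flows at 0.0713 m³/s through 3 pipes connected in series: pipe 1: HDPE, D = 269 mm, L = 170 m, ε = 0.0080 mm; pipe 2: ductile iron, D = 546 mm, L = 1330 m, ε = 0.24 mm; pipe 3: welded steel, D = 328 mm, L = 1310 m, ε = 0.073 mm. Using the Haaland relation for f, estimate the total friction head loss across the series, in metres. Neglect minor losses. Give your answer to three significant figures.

H ≈ 3.43 m

Pipe 1: V = 1.255 m/s, Re = 2.58×10^5, ε/D = 2.97×10^-5, f = 0.01499, h_1 = f(L/D)V²/2g = 0.7599 m
Pipe 2: V = 0.3045 m/s, Re = 1.27×10^5, ε/D = 4.40×10^-4, f = 0.01922, h_2 = f(L/D)V²/2g = 0.2213 m
Pipe 3: V = 0.8438 m/s, Re = 2.11×10^5, ε/D = 2.23×10^-4, f = 0.01690, h_3 = f(L/D)V²/2g = 2.450 m
Series → Q common, losses add: H = Σh = 3.431 m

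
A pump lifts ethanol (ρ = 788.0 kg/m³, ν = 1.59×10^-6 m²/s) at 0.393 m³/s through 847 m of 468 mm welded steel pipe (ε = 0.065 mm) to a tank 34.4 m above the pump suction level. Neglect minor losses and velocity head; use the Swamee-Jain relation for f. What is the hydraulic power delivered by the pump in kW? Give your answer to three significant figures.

P_hyd ≈ 126 kW

V = 4Q/(πD²) = 2.285 m/s; Re = 6.72×10^5; ε/D = 1.39×10^-4; f = 0.01449
h_f = f(L/D)V²/2g = 6.976 m
Total head H = z + h_f = 34.4 + 6.976 = 41.38 m
P_hyd = ρgQH = 788.0·9.81·0.393·41.38 = 125.7 kW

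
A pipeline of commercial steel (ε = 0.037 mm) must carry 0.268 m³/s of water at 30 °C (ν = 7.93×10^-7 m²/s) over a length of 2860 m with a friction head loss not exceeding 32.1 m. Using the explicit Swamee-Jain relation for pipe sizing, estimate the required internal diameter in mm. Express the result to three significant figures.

D ≈ 374 mm

Swamee-Jain (Type III): D = 0.66·[ε^1.25·(LQ²/(gh_f))^4.75 + ν·Q^9.4·(L/(gh_f))^5.2]^0.04
LQ²/(gh_f) = 0.6523; L/(gh_f) = 9.082
Term 1 = ε^1.25·(…)^4.75 = 3.79×10^-7; Term 2 = ν·Q^9.4·(…)^5.2 = 3.21×10^-7
D = 0.66·(3.79×10^-7 + 3.21×10^-7)^0.04 = 0.3744 m = 374 mm
Check: V = 2.43 m/s, Re = 1.15×10^6, f = 0.01334, h_f = 30.8 m ≈ 32.1 m ✓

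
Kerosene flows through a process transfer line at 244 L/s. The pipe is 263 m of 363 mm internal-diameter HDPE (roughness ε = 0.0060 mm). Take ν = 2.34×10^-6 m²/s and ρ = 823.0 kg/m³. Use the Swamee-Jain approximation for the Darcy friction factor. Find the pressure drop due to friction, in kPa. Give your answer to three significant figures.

Δp ≈ 23.3 kPa

V = 4Q/(πD²) = 4·0.244/(π·0.363²) = 2.358 m/s
Re = VD/ν = 2.358·0.363/2.34×10^-6 = 3.66×10^5 → turbulent
ε/D = 0.0060/363 = 1.65×10^-5
Swamee-Jain: f = 0.01407
h_f = f(L/D)V²/(2g) = 0.01407·(263/0.363)·2.358²/(2·9.81) = 2.889 m
Δp = ρg·h_f = 823.0·9.81·2.889 = 23.32 kPa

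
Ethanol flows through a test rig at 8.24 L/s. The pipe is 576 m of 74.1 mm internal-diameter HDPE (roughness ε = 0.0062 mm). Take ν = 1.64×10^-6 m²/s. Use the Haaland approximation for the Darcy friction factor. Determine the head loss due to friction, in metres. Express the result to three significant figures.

h_f ≈ 27.1 m

V = 4Q/(πD²) = 4·0.00824/(π·0.0741²) = 1.911 m/s
Re = VD/ν = 1.911·0.0741/1.64×10^-6 = 8.63×10^4 → turbulent
ε/D = 0.0062/74.1 = 8.37×10^-5
Haaland: f = 0.01871
h_f = f(L/D)V²/(2g) = 0.01871·(576/0.0741)·1.911²/(2·9.81) = 27.07 m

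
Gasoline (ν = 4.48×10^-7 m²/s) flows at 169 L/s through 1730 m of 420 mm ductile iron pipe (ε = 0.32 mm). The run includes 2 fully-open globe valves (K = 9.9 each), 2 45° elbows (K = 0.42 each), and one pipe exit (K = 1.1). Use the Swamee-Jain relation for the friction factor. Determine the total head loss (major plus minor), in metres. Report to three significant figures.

H_L ≈ 7.53 m

V = 4Q/(πD²) = 1.220 m/s; V²/2g = 0.07584 m
Re = 1.14×10^6, ε/D = 7.62×10^-4 → f = 0.01881 (Swamee-Jain)
Major: h_f = f(L/D)·V²/2g = 0.01881·4119·0.07584 = 5.876 m
Minor: ΣK = 21.7; h_m = ΣK·V²/2g = 1.649 m
Total H_L = 5.876 + 1.649 = 7.525 m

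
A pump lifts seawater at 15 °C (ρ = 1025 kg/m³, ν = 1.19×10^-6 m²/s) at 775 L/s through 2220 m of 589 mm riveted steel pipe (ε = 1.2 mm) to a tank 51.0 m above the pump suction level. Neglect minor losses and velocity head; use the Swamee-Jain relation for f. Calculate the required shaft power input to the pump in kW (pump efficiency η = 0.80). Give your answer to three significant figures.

V = 4Q/(πD²) = 2.844 m/s; Re = 1.41×10^6; ε/D = 0.00204; f = 0.02373
h_f = f(L/D)V²/2g = 36.87 m
Total head H = z + h_f = 51.0 + 36.87 = 87.87 m
P_hyd = ρgQH = 1025·9.81·0.775·87.87 = 684.8 kW
P_shaft = P_hyd/η = 684.8/0.80 = 856.0 kW

P_shaft ≈ 856 kW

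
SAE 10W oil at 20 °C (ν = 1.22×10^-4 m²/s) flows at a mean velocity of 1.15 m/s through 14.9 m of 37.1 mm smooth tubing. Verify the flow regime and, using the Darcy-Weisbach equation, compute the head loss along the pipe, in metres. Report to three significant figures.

h_f ≈ 4.95 m

Re = VD/ν = 1.15·0.03710/1.22×10^-4 = 350 → laminar (Re < 2300)
f = 64/Re = 0.1830
h_f = f(L/D)V²/(2g) = 0.1830·(14.9/0.03710)·1.15²/(2·9.81) = 4.954 m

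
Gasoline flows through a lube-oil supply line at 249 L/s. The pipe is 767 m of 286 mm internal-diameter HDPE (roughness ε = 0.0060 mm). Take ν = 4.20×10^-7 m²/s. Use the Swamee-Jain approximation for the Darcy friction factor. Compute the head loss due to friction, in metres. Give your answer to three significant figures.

V = 4Q/(πD²) = 4·0.249/(π·0.286²) = 3.876 m/s
Re = VD/ν = 3.876·0.286/4.20×10^-7 = 2.64×10^6 → turbulent
ε/D = 0.0060/286 = 2.10×10^-5
Swamee-Jain: f = 0.01077
h_f = f(L/D)V²/(2g) = 0.01077·(767/0.286)·3.876²/(2·9.81) = 22.12 m

h_f ≈ 22.1 m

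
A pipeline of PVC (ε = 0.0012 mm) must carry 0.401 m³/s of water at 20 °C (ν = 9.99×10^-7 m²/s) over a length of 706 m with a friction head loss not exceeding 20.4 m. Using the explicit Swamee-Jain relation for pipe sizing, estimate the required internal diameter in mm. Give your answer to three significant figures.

Swamee-Jain (Type III): D = 0.66·[ε^1.25·(LQ²/(gh_f))^4.75 + ν·Q^9.4·(L/(gh_f))^5.2]^0.04
LQ²/(gh_f) = 0.5673; L/(gh_f) = 3.528
Term 1 = ε^1.25·(…)^4.75 = 2.69×10^-9; Term 2 = ν·Q^9.4·(…)^5.2 = 1.31×10^-7
D = 0.66·(2.69×10^-9 + 1.31×10^-7)^0.04 = 0.3504 m = 350 mm
Check: V = 4.16 m/s, Re = 1.46×10^6, f = 0.01101, h_f = 19.6 m ≈ 20.4 m ✓

D ≈ 350 mm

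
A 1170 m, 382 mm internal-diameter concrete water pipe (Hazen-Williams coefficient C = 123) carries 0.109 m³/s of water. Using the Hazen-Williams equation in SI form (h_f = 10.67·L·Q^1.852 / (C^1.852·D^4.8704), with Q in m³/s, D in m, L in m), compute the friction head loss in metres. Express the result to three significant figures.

h_f ≈ 3.01 m

h_f = 10.67·1170·0.109^1.852 / (123^1.852·0.382^4.8704) = 3.011 m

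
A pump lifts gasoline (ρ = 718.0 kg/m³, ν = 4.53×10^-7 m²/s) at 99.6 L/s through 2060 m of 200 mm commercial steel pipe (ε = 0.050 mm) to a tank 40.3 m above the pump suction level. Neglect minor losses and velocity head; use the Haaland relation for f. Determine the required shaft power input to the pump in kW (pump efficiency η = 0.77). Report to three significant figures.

P_shaft ≈ 109 kW

V = 4Q/(πD²) = 3.170 m/s; Re = 1.40×10^6; ε/D = 2.50×10^-4; f = 0.01493
h_f = f(L/D)V²/2g = 78.80 m
Total head H = z + h_f = 40.3 + 78.80 = 119.1 m
P_hyd = ρgQH = 718.0·9.81·0.0996·119.1 = 83.55 kW
P_shaft = P_hyd/η = 83.55/0.77 = 108.5 kW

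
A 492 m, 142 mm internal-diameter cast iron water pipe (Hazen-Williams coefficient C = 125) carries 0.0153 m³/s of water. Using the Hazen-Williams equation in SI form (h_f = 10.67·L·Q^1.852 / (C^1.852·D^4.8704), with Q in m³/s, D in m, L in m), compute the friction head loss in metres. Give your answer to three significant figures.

h_f = 10.67·492·0.0153^1.852 / (125^1.852·0.142^4.8704) = 4.012 m

h_f ≈ 4.01 m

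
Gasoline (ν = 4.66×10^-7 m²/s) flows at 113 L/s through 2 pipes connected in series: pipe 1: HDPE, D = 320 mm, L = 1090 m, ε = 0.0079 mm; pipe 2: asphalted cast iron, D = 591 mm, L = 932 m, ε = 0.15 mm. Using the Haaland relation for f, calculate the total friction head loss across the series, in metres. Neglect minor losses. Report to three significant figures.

Pipe 1: V = 1.405 m/s, Re = 9.65×10^5, ε/D = 2.47×10^-5, f = 0.01211, h_1 = f(L/D)V²/2g = 4.151 m
Pipe 2: V = 0.4119 m/s, Re = 5.22×10^5, ε/D = 2.54×10^-4, f = 0.01572, h_2 = f(L/D)V²/2g = 0.2144 m
Series → Q common, losses add: H = Σh = 4.365 m

H ≈ 4.37 m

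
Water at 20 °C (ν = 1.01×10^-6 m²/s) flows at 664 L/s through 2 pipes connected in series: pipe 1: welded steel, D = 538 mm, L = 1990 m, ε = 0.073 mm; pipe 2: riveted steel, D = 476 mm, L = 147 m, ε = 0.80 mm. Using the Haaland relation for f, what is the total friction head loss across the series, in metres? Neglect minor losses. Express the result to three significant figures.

Pipe 1: V = 2.921 m/s, Re = 1.56×10^6, ε/D = 1.36×10^-4, f = 0.01347, h_1 = f(L/D)V²/2g = 21.67 m
Pipe 2: V = 3.731 m/s, Re = 1.76×10^6, ε/D = 0.00168, f = 0.02252, h_2 = f(L/D)V²/2g = 4.936 m
Series → Q common, losses add: H = Σh = 26.61 m

H ≈ 26.6 m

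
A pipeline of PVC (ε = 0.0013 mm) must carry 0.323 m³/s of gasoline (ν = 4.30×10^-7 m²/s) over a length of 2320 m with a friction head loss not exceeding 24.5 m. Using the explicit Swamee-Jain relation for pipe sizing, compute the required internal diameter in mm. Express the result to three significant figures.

Swamee-Jain (Type III): D = 0.66·[ε^1.25·(LQ²/(gh_f))^4.75 + ν·Q^9.4·(L/(gh_f))^5.2]^0.04
LQ²/(gh_f) = 1.007; L/(gh_f) = 9.653
Term 1 = ε^1.25·(…)^4.75 = 4.54×10^-8; Term 2 = ν·Q^9.4·(…)^5.2 = 1.38×10^-6
D = 0.66·(4.54×10^-8 + 1.38×10^-6)^0.04 = 0.3852 m = 385 mm
Check: V = 2.77 m/s, Re = 2.48×10^6, f = 0.01017, h_f = 24.0 m ≈ 24.5 m ✓

D ≈ 385 mm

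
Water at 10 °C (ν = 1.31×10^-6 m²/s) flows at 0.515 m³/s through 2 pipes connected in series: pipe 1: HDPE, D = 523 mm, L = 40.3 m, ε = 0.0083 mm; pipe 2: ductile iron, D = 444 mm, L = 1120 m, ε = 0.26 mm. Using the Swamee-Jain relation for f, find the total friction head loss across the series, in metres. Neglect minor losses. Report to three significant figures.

Pipe 1: V = 2.397 m/s, Re = 9.57×10^5, ε/D = 1.59×10^-5, f = 0.01207, h_1 = f(L/D)V²/2g = 0.2723 m
Pipe 2: V = 3.326 m/s, Re = 1.13×10^6, ε/D = 5.86×10^-4, f = 0.01780, h_2 = f(L/D)V²/2g = 25.32 m
Series → Q common, losses add: H = Σh = 25.59 m

H ≈ 25.6 m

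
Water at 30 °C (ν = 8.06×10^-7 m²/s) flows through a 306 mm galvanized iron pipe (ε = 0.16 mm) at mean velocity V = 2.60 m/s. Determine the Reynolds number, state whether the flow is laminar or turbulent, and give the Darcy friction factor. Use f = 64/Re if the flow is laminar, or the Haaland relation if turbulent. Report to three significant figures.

Re ≈ 9.87×10^5; turbulent; f ≈ 0.0173

Re = VD/ν = 2.600·0.306/8.06×10^-7 = 9.87×10^5
Re > 4000 → turbulent; ε/D = 5.23×10^-4
Haaland: f = 0.01733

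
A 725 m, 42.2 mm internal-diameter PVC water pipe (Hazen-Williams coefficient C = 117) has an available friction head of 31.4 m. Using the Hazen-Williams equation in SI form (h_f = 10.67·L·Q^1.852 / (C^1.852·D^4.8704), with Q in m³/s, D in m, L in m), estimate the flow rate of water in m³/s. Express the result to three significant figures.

Rearranging: Q = [h_f·C^1.852·D^4.8704 / (10.67·L)]^(1/1.852)
Q = [31.4·117^1.852·0.0422^4.8704 / (10.67·725)]^0.540 = 0.001451 m³/s

Q ≈ 0.00145 m³/s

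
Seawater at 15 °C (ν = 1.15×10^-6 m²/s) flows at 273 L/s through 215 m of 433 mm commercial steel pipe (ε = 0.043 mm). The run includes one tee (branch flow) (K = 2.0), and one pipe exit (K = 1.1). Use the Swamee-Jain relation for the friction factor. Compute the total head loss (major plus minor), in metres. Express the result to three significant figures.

H_L ≈ 1.76 m

V = 4Q/(πD²) = 1.854 m/s; V²/2g = 0.1752 m
Re = 6.98×10^5, ε/D = 9.93×10^-5 → f = 0.01395 (Swamee-Jain)
Major: h_f = f(L/D)·V²/2g = 0.01395·496.5·0.1752 = 1.213 m
Minor: ΣK = 3.10; h_m = ΣK·V²/2g = 0.5431 m
Total H_L = 1.213 + 0.5431 = 1.756 m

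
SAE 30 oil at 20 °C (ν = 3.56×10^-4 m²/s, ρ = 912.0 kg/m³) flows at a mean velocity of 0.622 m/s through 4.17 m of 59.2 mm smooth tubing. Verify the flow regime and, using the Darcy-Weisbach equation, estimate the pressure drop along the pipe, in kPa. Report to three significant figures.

Re = VD/ν = 0.622·0.05920/3.56×10^-4 = 103 → laminar (Re < 2300)
f = 64/Re = 0.6188
h_f = f(L/D)V²/(2g) = 0.6188·(4.17/0.05920)·0.622²/(2·9.81) = 0.8594 m
Δp = ρg·h_f = 912.0·9.81·0.8594 = 7.689 kPa

Δp ≈ 7.69 kPa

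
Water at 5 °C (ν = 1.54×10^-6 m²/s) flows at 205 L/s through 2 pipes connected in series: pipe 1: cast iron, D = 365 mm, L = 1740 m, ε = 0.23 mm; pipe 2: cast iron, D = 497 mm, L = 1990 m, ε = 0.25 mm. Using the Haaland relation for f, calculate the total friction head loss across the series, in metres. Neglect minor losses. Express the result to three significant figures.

Pipe 1: V = 1.959 m/s, Re = 4.64×10^5, ε/D = 6.30×10^-4, f = 0.01841, h_1 = f(L/D)V²/2g = 17.17 m
Pipe 2: V = 1.057 m/s, Re = 3.41×10^5, ε/D = 5.03×10^-4, f = 0.01795, h_2 = f(L/D)V²/2g = 4.090 m
Series → Q common, losses add: H = Σh = 21.26 m

H ≈ 21.3 m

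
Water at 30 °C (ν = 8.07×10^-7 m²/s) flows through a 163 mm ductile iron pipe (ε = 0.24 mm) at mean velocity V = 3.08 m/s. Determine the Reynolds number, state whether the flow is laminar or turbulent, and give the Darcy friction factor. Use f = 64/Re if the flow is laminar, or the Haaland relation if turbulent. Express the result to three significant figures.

Re ≈ 6.22×10^5; turbulent; f ≈ 0.0220

Re = VD/ν = 3.080·0.163/8.07×10^-7 = 6.22×10^5
Re > 4000 → turbulent; ε/D = 0.00147
Haaland: f = 0.02199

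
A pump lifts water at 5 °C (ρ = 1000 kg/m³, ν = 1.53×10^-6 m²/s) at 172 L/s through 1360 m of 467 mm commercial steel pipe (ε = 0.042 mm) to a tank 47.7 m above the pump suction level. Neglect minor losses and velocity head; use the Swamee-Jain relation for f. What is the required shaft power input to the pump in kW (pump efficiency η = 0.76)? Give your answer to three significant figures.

V = 4Q/(πD²) = 1.004 m/s; Re = 3.06×10^5; ε/D = 8.99×10^-5; f = 0.01529
h_f = f(L/D)V²/2g = 2.289 m
Total head H = z + h_f = 47.7 + 2.289 = 49.99 m
P_hyd = ρgQH = 1000·9.81·0.172·49.99 = 84.35 kW
P_shaft = P_hyd/η = 84.35/0.76 = 111.0 kW

P_shaft ≈ 111 kW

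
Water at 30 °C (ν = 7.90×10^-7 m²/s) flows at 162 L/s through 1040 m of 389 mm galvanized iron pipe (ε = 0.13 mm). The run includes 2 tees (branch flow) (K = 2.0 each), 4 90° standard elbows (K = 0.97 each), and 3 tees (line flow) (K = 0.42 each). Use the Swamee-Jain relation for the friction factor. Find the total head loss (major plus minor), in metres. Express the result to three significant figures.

V = 4Q/(πD²) = 1.363 m/s; V²/2g = 0.09470 m
Re = 6.71×10^5, ε/D = 3.34×10^-4 → f = 0.01635 (Swamee-Jain)
Major: h_f = f(L/D)·V²/2g = 0.01635·2674·0.09470 = 4.140 m
Minor: ΣK = 9.14; h_m = ΣK·V²/2g = 0.8656 m
Total H_L = 4.140 + 0.8656 = 5.006 m

H_L ≈ 5.01 m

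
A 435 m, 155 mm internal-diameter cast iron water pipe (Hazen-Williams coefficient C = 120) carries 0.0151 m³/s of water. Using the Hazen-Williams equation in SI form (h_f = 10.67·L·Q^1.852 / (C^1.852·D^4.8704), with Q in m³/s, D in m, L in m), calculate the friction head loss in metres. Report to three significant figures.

h_f ≈ 2.44 m

h_f = 10.67·435·0.0151^1.852 / (120^1.852·0.155^4.8704) = 2.437 m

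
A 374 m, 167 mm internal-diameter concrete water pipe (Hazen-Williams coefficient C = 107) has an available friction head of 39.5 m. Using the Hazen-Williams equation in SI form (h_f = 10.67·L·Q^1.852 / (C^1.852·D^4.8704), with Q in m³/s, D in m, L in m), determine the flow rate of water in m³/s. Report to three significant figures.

Q ≈ 0.0800 m³/s

Rearranging: Q = [h_f·C^1.852·D^4.8704 / (10.67·L)]^(1/1.852)
Q = [39.5·107^1.852·0.167^4.8704 / (10.67·374)]^0.540 = 0.07998 m³/s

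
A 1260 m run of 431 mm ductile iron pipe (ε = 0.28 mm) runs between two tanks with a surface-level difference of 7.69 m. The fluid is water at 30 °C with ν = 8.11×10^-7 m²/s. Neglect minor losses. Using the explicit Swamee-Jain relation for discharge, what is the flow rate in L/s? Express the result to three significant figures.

Swamee-Jain (Type II): Q = -0.965·√(gD⁵h_f/L)·ln[ε/(3.7D) + √(3.17ν²L/(gD³h_f))]
√(gD⁵h_f/L) = √(9.81·0.431⁵·7.69/1260) = 0.02984
ε/(3.7D) = 1.76×10^-4; √(3.17ν²L/(gD³h_f)) = 2.09×10^-5
Q = -0.965·0.02984·ln(1.964×10^-4) = 0.2458 m³/s
Check: V = 1.68 m/s, Re = 8.95×10^5, f = 0.01829, h_f = 7.73 m ≈ 7.69 m ✓

Q ≈ 246 L/s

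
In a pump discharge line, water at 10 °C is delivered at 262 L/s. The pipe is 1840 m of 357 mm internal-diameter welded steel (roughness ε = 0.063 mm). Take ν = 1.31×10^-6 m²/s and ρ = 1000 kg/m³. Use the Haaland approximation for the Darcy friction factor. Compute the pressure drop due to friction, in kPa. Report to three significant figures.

V = 4Q/(πD²) = 4·0.262/(π·0.357²) = 2.617 m/s
Re = VD/ν = 2.617·0.357/1.31×10^-6 = 7.13×10^5 → turbulent
ε/D = 0.063/357 = 1.76×10^-4
Haaland: f = 0.01464
h_f = f(L/D)V²/(2g) = 0.01464·(1840/0.357)·2.617²/(2·9.81) = 26.35 m
Δp = ρg·h_f = 1000·9.81·26.35 = 258.5 kPa

Δp ≈ 259 kPa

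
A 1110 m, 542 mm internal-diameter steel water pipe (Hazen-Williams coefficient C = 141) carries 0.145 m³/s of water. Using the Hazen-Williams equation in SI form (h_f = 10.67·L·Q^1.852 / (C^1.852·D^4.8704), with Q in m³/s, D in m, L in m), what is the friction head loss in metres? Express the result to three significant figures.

h_f = 10.67·1110·0.145^1.852 / (141^1.852·0.542^4.8704) = 0.6847 m

h_f ≈ 0.685 m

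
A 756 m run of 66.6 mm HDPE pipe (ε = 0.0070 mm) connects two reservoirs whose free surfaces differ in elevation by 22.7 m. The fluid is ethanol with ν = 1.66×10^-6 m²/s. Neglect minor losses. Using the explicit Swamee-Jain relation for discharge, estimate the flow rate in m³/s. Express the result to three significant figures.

Q ≈ 0.00478 m³/s

Swamee-Jain (Type II): Q = -0.965·√(gD⁵h_f/L)·ln[ε/(3.7D) + √(3.17ν²L/(gD³h_f))]
√(gD⁵h_f/L) = √(9.81·0.0666⁵·22.7/756) = 6.213×10^-4
ε/(3.7D) = 2.84×10^-5; √(3.17ν²L/(gD³h_f)) = 3.17×10^-4
Q = -0.965·6.213×10^-4·ln(3.452×10^-4) = 0.004779 m³/s
Check: V = 1.37 m/s, Re = 5.50×10^4, f = 0.02077, h_f = 22.6 m ≈ 22.7 m ✓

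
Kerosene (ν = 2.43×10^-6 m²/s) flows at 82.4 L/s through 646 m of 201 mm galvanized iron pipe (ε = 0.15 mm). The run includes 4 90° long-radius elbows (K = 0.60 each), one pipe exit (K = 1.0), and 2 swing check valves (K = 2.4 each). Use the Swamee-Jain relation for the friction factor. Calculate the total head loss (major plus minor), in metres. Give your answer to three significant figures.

H_L ≈ 24.9 m

V = 4Q/(πD²) = 2.597 m/s; V²/2g = 0.3437 m
Re = 2.15×10^5, ε/D = 7.46×10^-4 → f = 0.02003 (Swamee-Jain)
Major: h_f = f(L/D)·V²/2g = 0.02003·3214·0.3437 = 22.12 m
Minor: ΣK = 8.20; h_m = ΣK·V²/2g = 2.818 m
Total H_L = 22.12 + 2.818 = 24.94 m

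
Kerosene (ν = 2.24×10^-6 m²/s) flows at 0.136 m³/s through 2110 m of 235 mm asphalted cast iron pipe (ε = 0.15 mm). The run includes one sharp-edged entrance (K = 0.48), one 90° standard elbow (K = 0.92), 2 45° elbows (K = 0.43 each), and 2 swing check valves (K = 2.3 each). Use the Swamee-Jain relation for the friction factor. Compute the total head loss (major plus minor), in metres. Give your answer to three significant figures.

H_L ≈ 88.8 m

V = 4Q/(πD²) = 3.136 m/s; V²/2g = 0.5011 m
Re = 3.29×10^5, ε/D = 6.38×10^-4 → f = 0.01898 (Swamee-Jain)
Major: h_f = f(L/D)·V²/2g = 0.01898·8979·0.5011 = 85.38 m
Minor: ΣK = 6.86; h_m = ΣK·V²/2g = 3.438 m
Total H_L = 85.38 + 3.438 = 88.82 m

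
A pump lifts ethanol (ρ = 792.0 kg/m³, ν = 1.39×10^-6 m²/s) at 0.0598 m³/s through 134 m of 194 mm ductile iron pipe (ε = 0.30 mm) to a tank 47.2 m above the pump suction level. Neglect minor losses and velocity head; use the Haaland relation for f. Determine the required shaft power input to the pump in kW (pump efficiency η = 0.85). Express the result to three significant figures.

P_shaft ≈ 27.6 kW

V = 4Q/(πD²) = 2.023 m/s; Re = 2.82×10^5; ε/D = 0.00155; f = 0.02261
h_f = f(L/D)V²/2g = 3.258 m
Total head H = z + h_f = 47.2 + 3.258 = 50.46 m
P_hyd = ρgQH = 792.0·9.81·0.0598·50.46 = 23.44 kW
P_shaft = P_hyd/η = 23.44/0.85 = 27.58 kW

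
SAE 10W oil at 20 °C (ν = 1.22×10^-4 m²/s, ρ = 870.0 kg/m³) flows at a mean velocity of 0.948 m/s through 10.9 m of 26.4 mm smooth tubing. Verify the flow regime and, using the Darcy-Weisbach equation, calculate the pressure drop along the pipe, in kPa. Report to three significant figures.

Δp ≈ 50.4 kPa

Re = VD/ν = 0.948·0.02640/1.22×10^-4 = 205 → laminar (Re < 2300)
f = 64/Re = 0.3120
h_f = f(L/D)V²/(2g) = 0.3120·(10.9/0.02640)·0.948²/(2·9.81) = 5.900 m
Δp = ρg·h_f = 870.0·9.81·5.900 = 50.36 kPa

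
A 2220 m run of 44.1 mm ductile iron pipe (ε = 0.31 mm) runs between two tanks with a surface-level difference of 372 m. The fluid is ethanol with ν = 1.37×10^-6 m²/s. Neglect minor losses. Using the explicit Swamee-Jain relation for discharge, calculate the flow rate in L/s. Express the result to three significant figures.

Swamee-Jain (Type II): Q = -0.965·√(gD⁵h_f/L)·ln[ε/(3.7D) + √(3.17ν²L/(gD³h_f))]
√(gD⁵h_f/L) = √(9.81·0.0441⁵·372/2220) = 5.236×10^-4
ε/(3.7D) = 0.00190; √(3.17ν²L/(gD³h_f)) = 2.05×10^-4
Q = -0.965·5.236×10^-4·ln(0.002105) = 0.003114 m³/s
Check: V = 2.04 m/s, Re = 6.56×10^4, f = 0.03521, h_f = 376 m ≈ 372 m ✓

Q ≈ 3.11 L/s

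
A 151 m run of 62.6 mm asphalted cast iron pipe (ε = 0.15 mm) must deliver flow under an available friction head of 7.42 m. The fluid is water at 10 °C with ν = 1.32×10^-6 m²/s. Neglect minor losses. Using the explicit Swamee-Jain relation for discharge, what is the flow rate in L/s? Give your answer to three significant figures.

Swamee-Jain (Type II): Q = -0.965·√(gD⁵h_f/L)·ln[ε/(3.7D) + √(3.17ν²L/(gD³h_f))]
√(gD⁵h_f/L) = √(9.81·0.0626⁵·7.42/151) = 6.807×10^-4
ε/(3.7D) = 6.48×10^-4; √(3.17ν²L/(gD³h_f)) = 2.16×10^-4
Q = -0.965·6.807×10^-4·ln(8.637×10^-4) = 0.004634 m³/s
Check: V = 1.51 m/s, Re = 7.14×10^4, f = 0.02689, h_f = 7.50 m ≈ 7.42 m ✓

Q ≈ 4.63 L/s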